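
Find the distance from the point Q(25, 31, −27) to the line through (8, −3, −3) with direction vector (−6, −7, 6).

√85

Direction vector d = (−6, −7, 6).
AP = (17, 34, −24), and AP × d = (36, 42, 85).
|AP × d|² = 10285 and |d|² = 121, so the distance is √(10285/121) = √85.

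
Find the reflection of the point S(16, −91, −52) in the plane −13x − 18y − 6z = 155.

With n = (−13, −18, −6), the signed offset is (n·S − 155)/|n|² = 1587/529 = 3.
S' = S − 2t·n = (16, −91, −52) − 6·(−13, −18, −6) = (94, 17, −16).

(94, 17, -16)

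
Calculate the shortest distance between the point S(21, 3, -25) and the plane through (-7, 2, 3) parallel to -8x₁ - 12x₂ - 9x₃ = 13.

16/17

Parallel planes share the normal n = (-8, -12, -9); since (-7, 2, 3) lies on the plane, its equation is -8x₁ - 12x₂ - 9x₃ = 5.
n = (-8, -12, -9); n·P − 5 = 16; |n| = 17; distance = 16/17.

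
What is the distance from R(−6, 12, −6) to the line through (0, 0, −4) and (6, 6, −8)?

9√2

A direction vector is d = (6, 6, −4).
AP = (−6, 12, −2), and AP × d = (−36, −36, −108).
|AP × d|² = 14256 and |d|² = 88, so the distance is √(14256/88) = √162 = 9√2.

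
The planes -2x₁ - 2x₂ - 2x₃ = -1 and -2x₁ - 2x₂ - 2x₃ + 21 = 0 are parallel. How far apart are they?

Both planes have normal n = (-2, -2, -2), |n| = 2√3. Any point on the first plane is at distance |(-21) − (-1)|/|n| = 20/(2√3) = 10√3/3 from the second.

10√3/3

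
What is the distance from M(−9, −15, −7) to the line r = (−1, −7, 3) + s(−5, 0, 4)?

Direction vector d = (−5, 0, 4).
AP = (−8, −8, −10); AP·d = 0, |AP|² = 228, |d|² = 41.
distance² = |AP|² − (AP·d)²/|d|² = 228 − 0/41 = 228, so the distance is 2√57.

2√57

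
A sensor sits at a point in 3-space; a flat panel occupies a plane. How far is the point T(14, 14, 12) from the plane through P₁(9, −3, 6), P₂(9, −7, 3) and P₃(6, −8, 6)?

P₁P₂ = (0, −4, −3) and P₁P₃ = (−3, −5, 0), so a normal is n = P₁P₂ × P₁P₃ = (−15, 9, −12).
n = (−15, 9, −12); n·P − (-234) = 6; |n| = 15√2; distance = 6/(15√2) = √2/5.

√2/5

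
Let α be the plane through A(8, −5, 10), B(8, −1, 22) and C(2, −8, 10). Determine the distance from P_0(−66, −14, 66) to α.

8

AB = (0, 4, 12) and AC = (−6, −3, 0), so a normal is n = AB × AC = (36, −72, 24).
n = (36, −72, 24); n·P − 888 = -672; |n| = 84; distance = 672/84 = 8.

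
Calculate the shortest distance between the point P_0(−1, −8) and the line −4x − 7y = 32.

28/√65

d = |(-4)·(-1) + (-7)·(-8) − 32| / √(16 + 49) = |28|/√65 = 28/√65.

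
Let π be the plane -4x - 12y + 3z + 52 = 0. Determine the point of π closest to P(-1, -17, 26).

The perpendicular from P has direction n = (-4, -12, 3): r = (-1, -17, 26) + μ(-4, -12, 3).
Substitute into the plane: n·(P + μn) = -52 gives 286 + 169μ = -52, so μ = -2.
Foot = (-1, -17, 26) + (-2)·(-4, -12, 3) = (7, 7, 20).

(7, 7, 20)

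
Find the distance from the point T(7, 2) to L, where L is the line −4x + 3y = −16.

d = |(-4)·7 + 3·2 − (-16)| / √(16 + 9) = |-6|/5 = 6/5.

6/5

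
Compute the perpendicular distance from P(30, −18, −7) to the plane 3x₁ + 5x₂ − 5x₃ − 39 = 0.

Normal vector n = (3, 5, −5), and n·(30, −18, −7) − 39 = −4.
|n| = √(9 + 25 + 25) = √59, so the distance is |-4|/√59 = 4/√59.

4√59/59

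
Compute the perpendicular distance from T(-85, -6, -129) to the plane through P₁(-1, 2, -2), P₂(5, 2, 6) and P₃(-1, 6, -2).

9

P₁P₂ = (6, 0, 8) and P₁P₃ = (0, 4, 0), so a normal is n = P₁P₂ × P₁P₃ = (-32, 0, 24).
Then n·(-85, -6, -129) - (-16) = -360.
|n| = √(1024 + 0 + 576) = 40, so the distance is |-360|/40 = 9.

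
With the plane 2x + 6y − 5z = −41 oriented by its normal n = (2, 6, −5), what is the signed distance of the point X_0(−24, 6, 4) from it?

9√65/65

n·X_0 − (-41) = 9.
|n| = √65, so the signed distance is 9√65/65.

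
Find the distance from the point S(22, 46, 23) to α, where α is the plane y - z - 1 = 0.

11√2

n = (0, 1, -1); n·P − 1 = 22; |n| = √2; distance = 22/√2 = 11√2.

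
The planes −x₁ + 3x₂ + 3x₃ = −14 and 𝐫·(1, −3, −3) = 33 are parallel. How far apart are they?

Divide the second equation by -1 to match normals: −x₁ + 3x₂ + 3x₃ = -33.
With common normal n = (−1, 3, 3) (|n| = √19), the distance is |(-14) − (-33)|/|n| = 19/√19 = √19.

√19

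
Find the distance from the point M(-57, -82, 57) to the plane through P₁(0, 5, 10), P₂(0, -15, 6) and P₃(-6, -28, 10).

P₁P₂ = (0, -20, -4) and P₁P₃ = (-6, -33, 0), so a normal is n = P₁P₂ × P₁P₃ = (-132, 24, -120).
Then n·(-57, -82, 57) - (-1080) = -204.
|n| = √(17424 + 576 + 14400) = 180, so the distance is |-204|/180 = 17/15.

17/15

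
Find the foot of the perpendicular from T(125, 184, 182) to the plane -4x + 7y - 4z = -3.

The perpendicular from T has direction n = (-4, 7, -4): r = (125, 184, 182) + μ(-4, 7, -4).
Substitute into the plane: n·(T + μn) = -3 gives 60 + 81μ = -3, so μ = -7/9.
Foot = (125, 184, 182) + (-7/9)·(-4, 7, -4) = (1153/9, 1607/9, 1666/9).

(1153/9, 1607/9, 1666/9)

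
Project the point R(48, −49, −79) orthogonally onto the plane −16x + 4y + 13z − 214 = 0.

The perpendicular from R has direction n = (−16, 4, 13): r = (48, −49, −79) + μ(−16, 4, 13).
Substitute into the plane: n·(R + μn) = 214 gives -1991 + 441μ = 214, so μ = 5.
Foot = (48, −49, −79) + 5·(−16, 4, 13) = (−32, −29, −14).

(-32, -29, -14)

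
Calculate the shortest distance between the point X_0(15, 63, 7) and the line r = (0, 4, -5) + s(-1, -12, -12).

√1249

Direction vector d = (-1, -12, -12).
AP = (15, 59, 12), and AP × d = (-564, 168, -121).
|AP × d|² = 360961 and |d|² = 289, so the distance is √(360961/289) = √1249.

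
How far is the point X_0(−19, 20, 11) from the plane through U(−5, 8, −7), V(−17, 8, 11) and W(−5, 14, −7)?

UV = (−12, 0, 18) and UW = (0, 6, 0), so a normal is n = UV × UW = (−108, 0, −72).
n = (−108, 0, −72); n·P − 1044 = 216; |n| = 36√13; distance = 216/(36√13) = 6/√13.

6√13/13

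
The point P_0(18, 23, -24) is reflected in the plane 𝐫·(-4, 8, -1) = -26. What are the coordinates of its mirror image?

n = (-4, 8, -1), |n|² = 81, n·P_0 − (-26) = 162, so t = 162/81 = 2.
Foot F = P_0 − 2·n = (26, 7, -22); the reflection is 2F − P_0 = (34, -9, -20).

(34, -9, -20)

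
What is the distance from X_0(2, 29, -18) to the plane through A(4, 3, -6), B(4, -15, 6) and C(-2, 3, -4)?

√14

AB = (0, -18, 12) and AC = (-6, 0, 2), so a normal is n = AB × AC = (-36, -72, -108).
n = (-36, -72, -108); n·P − 288 = -504; |n| = 36√14; distance = 504/(36√14) = √14.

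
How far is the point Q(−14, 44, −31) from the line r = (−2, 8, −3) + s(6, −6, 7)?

Direction vector d = (6, −6, 7).
AP = (−12, 36, −28), and AP × d = (84, −84, −144).
|AP × d|² = 34848 and |d|² = 121, so the distance is √(34848/121) = √288 = 12√2.

12√2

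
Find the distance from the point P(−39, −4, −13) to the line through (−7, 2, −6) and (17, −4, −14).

A direction vector is d = (24, −6, −8).
AP = (−32, −6, −7); AP·d = -676, |AP|² = 1109, |d|² = 676.
distance² = |AP|² − (AP·d)²/|d|² = 1109 − 456976/676 = 433, so the distance is √433.

√433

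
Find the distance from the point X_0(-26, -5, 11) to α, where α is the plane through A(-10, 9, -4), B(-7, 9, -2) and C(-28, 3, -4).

1

AB = (3, 0, 2) and AC = (-18, -6, 0), so a normal is n = AB × AC = (12, -36, -18).
Then n·(-26, -5, 11) - (-372) = 42.
|n| = √(144 + 1296 + 324) = 42, so the distance is |42|/42 = 1.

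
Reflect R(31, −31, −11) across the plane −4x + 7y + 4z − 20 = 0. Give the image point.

(-9, 39, 29)

With n = (−4, 7, 4), the signed offset is (n·R − 20)/|n|² = -405/81 = -5.
R' = R − 2t·n = (31, −31, −11) − (-10)·(−4, 7, 4) = (−9, 39, 29).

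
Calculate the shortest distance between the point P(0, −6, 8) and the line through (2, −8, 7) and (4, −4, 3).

3

A direction vector is d = (2, 4, −4).
AP = (−2, 2, 1), and AP × d = (−12, −6, −12).
|AP × d|² = 324 and |d|² = 36, so the distance is √(324/36) = √9 = 3.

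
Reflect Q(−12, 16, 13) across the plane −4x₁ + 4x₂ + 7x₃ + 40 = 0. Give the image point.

(12, -8, -29)

n = (−4, 4, 7), |n|² = 81, n·Q − (-40) = 243, so t = 243/81 = 3.
Foot F = Q − 3·n = (0, 4, −8); the reflection is 2F − Q = (12, −8, −29).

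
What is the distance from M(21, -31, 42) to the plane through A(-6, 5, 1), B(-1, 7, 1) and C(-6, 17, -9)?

AB = (5, 2, 0) and AC = (0, 12, -10), so a normal is n = AB × AC = (-20, 50, 60).
Then n·(21, -31, 42) - 430 = 120.
|n| = √(400 + 2500 + 3600) = 10√65, so the distance is |120|/(10√65) = 12/√65.

12/√65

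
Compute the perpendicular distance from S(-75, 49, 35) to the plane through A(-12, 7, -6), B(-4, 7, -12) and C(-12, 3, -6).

AB = (8, 0, -6) and AC = (0, -4, 0), so a normal is n = AB × AC = (-24, 0, -32).
Then n·(-75, 49, 35) - 480 = 200.
|n| = √(576 + 0 + 1024) = 40, so the distance is |200|/40 = 5.

5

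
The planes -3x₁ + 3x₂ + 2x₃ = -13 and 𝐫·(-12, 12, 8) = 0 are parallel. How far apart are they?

13√22/22

Divide the second equation by 4 to match normals: -3x₁ + 3x₂ + 2x₃ = 0.
With common normal n = (-3, 3, 2) (|n| = √22), the distance is |(-13) − 0|/|n| = 13/√22 = 13√22/22.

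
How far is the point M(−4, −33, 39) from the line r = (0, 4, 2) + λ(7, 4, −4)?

27√2

Direction vector d = (7, 4, −4).
AP = (−4, −37, 37); AP·d = -324, |AP|² = 2754, |d|² = 81.
distance² = |AP|² − (AP·d)²/|d|² = 2754 − 104976/81 = 1458, so the distance is 27√2.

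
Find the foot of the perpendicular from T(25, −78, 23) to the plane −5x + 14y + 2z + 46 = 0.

The perpendicular from T has direction n = (−5, 14, 2): r = (25, −78, 23) + λ(−5, 14, 2).
Substitute into the plane: n·(T + λn) = -46 gives -1171 + 225λ = -46, so λ = 5.
Foot = (25, −78, 23) + 5·(−5, 14, 2) = (0, −8, 33).

(0, -8, 33)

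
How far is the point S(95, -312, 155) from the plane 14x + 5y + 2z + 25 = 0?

Normal vector n = (14, 5, 2), and n·(95, -312, 155) - (-25) = 105.
|n| = √(196 + 25 + 4) = 15, so the distance is |105|/15 = 7.

7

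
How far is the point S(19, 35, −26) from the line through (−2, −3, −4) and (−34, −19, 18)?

11√5

A direction vector is d = (−32, −16, 22).
AP = (21, 38, −22); AP·d = -1764, |AP|² = 2369, |d|² = 1764.
distance² = |AP|² − (AP·d)²/|d|² = 2369 − 3111696/1764 = 605, so the distance is 11√5.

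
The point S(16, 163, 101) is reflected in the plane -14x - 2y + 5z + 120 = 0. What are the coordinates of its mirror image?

(76/3, 493/3, 293/3)

With n = (-14, -2, 5), the signed offset is (n·S − (-120))/|n|² = 75/225 = 1/3.
S' = S − 2t·n = (16, 163, 101) − (2/3)·(-14, -2, 5) = (76/3, 493/3, 293/3).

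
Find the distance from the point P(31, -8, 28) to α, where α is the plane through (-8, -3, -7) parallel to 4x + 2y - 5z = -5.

29/(3√5)

Parallel planes share the normal n = (4, 2, -5); since (-8, -3, -7) lies on the plane, its equation is 4x + 2y - 5z = -3.
Then n·(31, -8, 28) - (-3) = -29.
|n| = √(16 + 4 + 25) = 3√5, so the distance is |-29|/(3√5) = 29√5/15.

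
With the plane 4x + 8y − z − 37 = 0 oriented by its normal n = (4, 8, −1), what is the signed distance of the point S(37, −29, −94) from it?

-3

n·S − 37 = -27.
|n| = 9, so the signed distance is -27/9 = -3.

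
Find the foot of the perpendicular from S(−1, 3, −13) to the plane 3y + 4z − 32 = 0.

The perpendicular from S has direction n = (0, 3, 4): r = (−1, 3, −13) + λ(0, 3, 4).
Substitute into the plane: n·(S + λn) = 32 gives -43 + 25λ = 32, so λ = 3.
Foot = (−1, 3, −13) + 3·(0, 3, 4) = (−1, 12, −1).

(-1, 12, -1)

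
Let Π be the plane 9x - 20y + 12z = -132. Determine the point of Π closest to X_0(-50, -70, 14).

n = (9, -20, 12), |n|² = 625, and n·X_0 − (-132) = 1250.
t = 1250/625 = 2, so the foot is X_0 − t·n = (-50, -70, 14) − 2·(9, -20, 12) = (-68, -30, -10).

(-68, -30, -10)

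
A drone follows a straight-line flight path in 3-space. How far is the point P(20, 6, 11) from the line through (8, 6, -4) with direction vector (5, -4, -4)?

3√41

Direction vector d = (5, -4, -4).
AP = (12, 0, 15), and AP × d = (60, 123, -48).
|AP × d|² = 21033 and |d|² = 57, so the distance is √(21033/57) = √369 = 3√41.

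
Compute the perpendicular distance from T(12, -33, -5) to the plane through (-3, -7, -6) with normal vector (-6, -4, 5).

The plane has equation n·(r − (-3, -7, -6)) = 0, i.e. n·r = 16.
d = |(-6)·12 + (-4)·(-33) + 5·(-5) − 16| / √(36 + 16 + 25) = |19| / √77 = 19√77/77.

19/√77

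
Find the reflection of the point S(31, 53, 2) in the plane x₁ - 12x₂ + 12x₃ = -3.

n = (1, -12, 12), |n|² = 289, n·S − (-3) = -578, so t = -578/289 = -2.
Foot F = S − (-2)·n = (33, 29, 26); the reflection is 2F − S = (35, 5, 50).

(35, 5, 50)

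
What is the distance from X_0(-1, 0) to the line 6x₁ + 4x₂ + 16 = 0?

5/√13

d = |6·(-1) + 4·0 − (-16)| / √(36 + 16) = |10|/(2√13) = 5/√13.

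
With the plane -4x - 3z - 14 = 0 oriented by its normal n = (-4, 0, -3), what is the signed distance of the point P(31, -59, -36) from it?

-6

n·P − 14 = -30.
|n| = 5, so the signed distance is -30/5 = -6.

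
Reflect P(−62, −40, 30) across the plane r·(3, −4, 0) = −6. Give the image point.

n = (3, −4, 0), |n|² = 25, n·P − (-6) = -20, so t = -20/25 = -4/5.
Foot F = P − (-4/5)·n = (−298/5, −216/5, 30); the reflection is 2F − P = (−286/5, −232/5, 30).

(-286/5, -232/5, 30)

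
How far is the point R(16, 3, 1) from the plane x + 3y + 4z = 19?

n = (1, 3, 4); n·P − 19 = 10; |n| = √26; distance = 10/√26 = 5√26/13.

10/√26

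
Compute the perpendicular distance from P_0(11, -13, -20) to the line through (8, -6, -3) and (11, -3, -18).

2√26

A direction vector is d = (3, 3, -15).
AP = (3, -7, -17), and AP × d = (156, -6, 30).
|AP × d|² = 25272 and |d|² = 243, so the distance is √(25272/243) = √104 = 2√26.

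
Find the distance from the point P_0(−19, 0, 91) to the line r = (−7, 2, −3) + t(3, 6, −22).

Direction vector d = (3, 6, −22).
AP = (−12, −2, 94); AP·d = -2116, |AP|² = 8984, |d|² = 529.
distance² = |AP|² − (AP·d)²/|d|² = 8984 − 4477456/529 = 520, so the distance is 2√130.

2√130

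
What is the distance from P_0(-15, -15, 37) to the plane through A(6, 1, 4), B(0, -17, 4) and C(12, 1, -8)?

AB = (-6, -18, 0) and AC = (6, 0, -12), so a normal is n = AB × AC = (216, -72, 108).
Then n·(-15, -15, 37) - 1656 = 180.
|n| = √(46656 + 5184 + 11664) = 252, so the distance is |180|/252 = 5/7.

5/7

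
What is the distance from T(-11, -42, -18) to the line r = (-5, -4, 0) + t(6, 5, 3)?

6√19

Direction vector d = (6, 5, 3).
AP = (-6, -38, -18); AP·d = -280, |AP|² = 1804, |d|² = 70.
distance² = |AP|² − (AP·d)²/|d|² = 1804 − 78400/70 = 684, so the distance is 6√19.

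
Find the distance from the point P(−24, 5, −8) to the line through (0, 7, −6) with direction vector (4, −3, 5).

8√6

Direction vector d = (4, −3, 5).
AP = (−24, −2, −2), and AP × d = (−16, 112, 80).
|AP × d|² = 19200 and |d|² = 50, so the distance is √(19200/50) = √384 = 8√6.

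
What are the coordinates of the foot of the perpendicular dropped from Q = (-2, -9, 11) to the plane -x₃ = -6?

(-2, -9, 6)

n = (0, 0, -1), |n|² = 1, and n·Q − (-6) = -5.
t = -5/1 = -5, so the foot is Q − t·n = (-2, -9, 11) − (-5)·(0, 0, -1) = (-2, -9, 6).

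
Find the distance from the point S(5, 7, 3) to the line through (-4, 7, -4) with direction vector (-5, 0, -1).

Direction vector d = (-5, 0, -1).
AP = (9, 0, 7), and AP × d = (0, -26, 0).
|AP × d|² = 676 and |d|² = 26, so the distance is √(676/26) = √26.

√26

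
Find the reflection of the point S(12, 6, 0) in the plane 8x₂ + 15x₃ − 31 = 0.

(12, 86/17, -30/17)

With n = (0, 8, 15), the signed offset is (n·S − 31)/|n|² = 17/289 = 1/17.
S' = S − 2t·n = (12, 6, 0) − (2/17)·(0, 8, 15) = (12, 86/17, −30/17).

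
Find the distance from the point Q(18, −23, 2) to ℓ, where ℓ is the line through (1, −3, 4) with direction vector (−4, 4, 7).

3√41

Direction vector d = (−4, 4, 7).
AP = (17, −20, −2), and AP × d = (−132, −111, −12).
|AP × d|² = 29889 and |d|² = 81, so the distance is √(29889/81) = √369 = 3√41.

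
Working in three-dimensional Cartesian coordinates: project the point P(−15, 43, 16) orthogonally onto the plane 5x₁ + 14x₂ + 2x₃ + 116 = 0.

(-30, 1, 10)

The perpendicular from P has direction n = (5, 14, 2): r = (−15, 43, 16) + μ(5, 14, 2).
Substitute into the plane: n·(P + μn) = -116 gives 559 + 225μ = -116, so μ = -3.
Foot = (−15, 43, 16) + (-3)·(5, 14, 2) = (−30, 1, 10).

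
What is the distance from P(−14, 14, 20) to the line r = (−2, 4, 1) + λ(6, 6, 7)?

Direction vector d = (6, 6, 7).
AP = (−12, 10, 19), and AP × d = (−44, 198, −132).
|AP × d|² = 58564 and |d|² = 121, so the distance is √(58564/121) = √484 = 22.

22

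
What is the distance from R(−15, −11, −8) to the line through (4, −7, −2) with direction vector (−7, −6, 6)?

2√73

Direction vector d = (−7, −6, 6).
AP = (−19, −4, −6); AP·d = 121, |AP|² = 413, |d|² = 121.
distance² = |AP|² − (AP·d)²/|d|² = 413 − 14641/121 = 292, so the distance is 2√73.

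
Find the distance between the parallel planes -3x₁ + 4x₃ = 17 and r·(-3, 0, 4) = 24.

Both planes have normal n = (-3, 0, 4), |n| = 5. Any point on the first plane is at distance |24 − 17|/|n| = 7/5 from the second.

7/5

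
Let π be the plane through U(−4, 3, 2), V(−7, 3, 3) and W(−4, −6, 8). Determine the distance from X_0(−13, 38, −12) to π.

UV = (−3, 0, 1) and UW = (0, −9, 6), so a normal is n = UV × UW = (9, 18, 27).
d = |9·(-13) + 18·38 + 27·(-12) − 72| / √(81 + 324 + 729) = |171| / (9√14) = 19√14/14.

19/√14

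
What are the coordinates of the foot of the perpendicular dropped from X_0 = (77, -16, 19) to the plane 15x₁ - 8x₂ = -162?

The perpendicular from X_0 has direction n = (15, -8, 0): r = (77, -16, 19) + μ(15, -8, 0).
Substitute into the plane: n·(X_0 + μn) = -162 gives 1283 + 289μ = -162, so μ = -5.
Foot = (77, -16, 19) + (-5)·(15, -8, 0) = (2, 24, 19).

(2, 24, 19)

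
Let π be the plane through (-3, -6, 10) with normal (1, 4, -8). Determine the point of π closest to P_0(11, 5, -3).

(9, -3, 13)

n = (1, 4, -8), |n|² = 81, and n·P_0 − (-107) = 162.
t = 162/81 = 2, so the foot is P_0 − t·n = (11, 5, -3) − 2·(1, 4, -8) = (9, -3, 13).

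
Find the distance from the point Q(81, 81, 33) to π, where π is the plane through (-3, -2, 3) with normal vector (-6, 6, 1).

The plane has equation n·(r − (-3, -2, 3)) = 0, i.e. n·r = 9.
n = (-6, 6, 1); n·P − 9 = 24; |n| = √73; distance = 24/√73.

24/√73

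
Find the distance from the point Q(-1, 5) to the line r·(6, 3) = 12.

The normal to the line is n = (6, 3) with |n| = 3√5.
|n·Q − 12| = |9 − 12| = 3, so the distance is 3/(3√5) = √5/5.

1/√5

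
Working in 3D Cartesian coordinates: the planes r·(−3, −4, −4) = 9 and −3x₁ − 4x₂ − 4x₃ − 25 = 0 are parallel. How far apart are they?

With common normal n = (−3, −4, −4) (|n| = √41), the distance is |9 − 25|/|n| = 16/√41 = 16√41/41.

16/√41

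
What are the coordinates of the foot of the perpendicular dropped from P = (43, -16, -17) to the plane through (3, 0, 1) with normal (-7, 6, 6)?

(15, 8, 7)

n = (-7, 6, 6), |n|² = 121, and n·P − (-15) = -484.
t = -484/121 = -4, so the foot is P − t·n = (43, -16, -17) − (-4)·(-7, 6, 6) = (15, 8, 7).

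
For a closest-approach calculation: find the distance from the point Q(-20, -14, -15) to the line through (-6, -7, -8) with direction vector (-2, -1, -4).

√105

Direction vector d = (-2, -1, -4).
AP = (-14, -7, -7); AP·d = 63, |AP|² = 294, |d|² = 21.
distance² = |AP|² − (AP·d)²/|d|² = 294 − 3969/21 = 105, so the distance is √105.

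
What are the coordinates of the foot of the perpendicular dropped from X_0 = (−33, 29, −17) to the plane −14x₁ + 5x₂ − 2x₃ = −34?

n = (−14, 5, −2), |n|² = 225, and n·X_0 − (-34) = 675.
t = 675/225 = 3, so the foot is X_0 − t·n = (−33, 29, −17) − 3·(−14, 5, −2) = (9, 14, −11).

(9, 14, -11)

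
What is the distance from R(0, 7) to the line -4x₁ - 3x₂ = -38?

The normal to the line is n = (-4, -3) with |n| = 5.
|n·R − (-38)| = |-21 − (-38)| = 17, so the distance is 17/5.

17/5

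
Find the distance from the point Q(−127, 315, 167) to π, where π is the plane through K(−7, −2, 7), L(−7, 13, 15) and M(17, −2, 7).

8

KL = (0, 15, 8) and KM = (24, 0, 0), so a normal is n = KL × KM = (0, 192, −360).
Then n·(−127, 315, 167) − (−2904) = 3264.
|n| = √(0 + 36864 + 129600) = 408, so the distance is |3264|/408 = 8.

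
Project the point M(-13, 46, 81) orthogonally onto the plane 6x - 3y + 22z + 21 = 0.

The perpendicular from M has direction n = (6, -3, 22): r = (-13, 46, 81) + t(6, -3, 22).
Substitute into the plane: n·(M + tn) = -21 gives 1566 + 529t = -21, so t = -3.
Foot = (-13, 46, 81) + (-3)·(6, -3, 22) = (-31, 55, 15).

(-31, 55, 15)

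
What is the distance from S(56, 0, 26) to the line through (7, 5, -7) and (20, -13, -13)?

√2986

A direction vector is d = (13, -18, -6).
AP = (49, -5, 33), and AP × d = (624, 723, -817).
|AP × d|² = 1579594 and |d|² = 529, so the distance is √(1579594/529) = √2986.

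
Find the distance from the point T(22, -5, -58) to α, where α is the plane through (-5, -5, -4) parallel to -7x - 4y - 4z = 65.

3

Parallel planes share the normal n = (-7, -4, -4); since (-5, -5, -4) lies on the plane, its equation is -7x - 4y - 4z = 71.
d = |(-7)·22 + (-4)·(-5) + (-4)·(-58) − 71| / √(49 + 16 + 16) = |27| / 9 = 3.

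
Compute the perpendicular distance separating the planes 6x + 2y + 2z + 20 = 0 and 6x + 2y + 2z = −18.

Both planes have normal n = (6, 2, 2), |n| = 2√11. Any point on the first plane is at distance |(-18) − (-20)|/|n| = 2/(2√11) = 1/√11 from the second.

√11/11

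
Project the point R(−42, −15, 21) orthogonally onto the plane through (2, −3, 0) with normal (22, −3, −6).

(2, -21, 9)

n = (22, −3, −6), |n|² = 529, and n·R − 53 = -1058.
t = -1058/529 = -2, so the foot is R − t·n = (−42, −15, 21) − (-2)·(22, −3, −6) = (2, −21, 9).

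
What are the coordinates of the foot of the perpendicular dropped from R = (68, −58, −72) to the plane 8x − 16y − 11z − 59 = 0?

The perpendicular from R has direction n = (8, −16, −11): r = (68, −58, −72) + μ(8, −16, −11).
Substitute into the plane: n·(R + μn) = 59 gives 2264 + 441μ = 59, so μ = -5.
Foot = (68, −58, −72) + (-5)·(8, −16, −11) = (28, 22, −17).

(28, 22, -17)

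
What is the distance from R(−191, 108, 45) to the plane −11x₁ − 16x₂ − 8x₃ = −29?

d = |(-11)·(-191) + (-16)·108 + (-8)·45 − (-29)| / √(121 + 256 + 64) = |42| / 21 = 2.

2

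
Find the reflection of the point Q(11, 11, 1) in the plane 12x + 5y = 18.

With n = (12, 5, 0), the signed offset is (n·Q − 18)/|n|² = 169/169 = 1.
Q' = Q − 2t·n = (11, 11, 1) − 2·(12, 5, 0) = (−13, 1, 1).

(-13, 1, 1)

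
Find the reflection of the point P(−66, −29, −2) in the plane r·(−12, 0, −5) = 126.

n = (−12, 0, −5), |n|² = 169, n·P − 126 = 676, so t = 676/169 = 4.
Foot F = P − 4·n = (−18, −29, 18); the reflection is 2F − P = (30, −29, 38).

(30, -29, 38)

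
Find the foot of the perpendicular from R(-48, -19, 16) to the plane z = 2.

The perpendicular from R has direction n = (0, 0, 1): r = (-48, -19, 16) + t(0, 0, 1).
Substitute into the plane: n·(R + tn) = 2 gives 16 + 1t = 2, so t = -14.
Foot = (-48, -19, 16) + (-14)·(0, 0, 1) = (-48, -19, 2).

(-48, -19, 2)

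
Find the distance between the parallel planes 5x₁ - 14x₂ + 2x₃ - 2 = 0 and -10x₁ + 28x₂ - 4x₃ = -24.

2/3

Divide the second equation by -2 to match normals: 5x₁ - 14x₂ + 2x₃ = 12.
Both planes have normal n = (5, -14, 2), |n| = 15. Any point on the first plane is at distance |12 − 2|/|n| = 10/15 = 2/3 from the second.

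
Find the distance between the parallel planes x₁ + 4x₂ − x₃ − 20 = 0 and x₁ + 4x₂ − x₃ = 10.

5√2/3

With common normal n = (1, 4, −1) (|n| = 3√2), the distance is |20 − 10|/|n| = 10/(3√2) = 5√2/3.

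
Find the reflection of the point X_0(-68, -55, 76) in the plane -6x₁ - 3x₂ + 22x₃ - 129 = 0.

n = (-6, -3, 22), |n|² = 529, n·X_0 − 129 = 2116, so t = 2116/529 = 4.
Foot F = X_0 − 4·n = (-44, -43, -12); the reflection is 2F − X_0 = (-20, -31, -100).

(-20, -31, -100)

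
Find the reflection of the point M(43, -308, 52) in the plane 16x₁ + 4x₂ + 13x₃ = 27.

n = (16, 4, 13), |n|² = 441, n·M − 27 = 105, so t = 105/441 = 5/21.
Foot F = M − (5/21)·n = (823/21, -6488/21, 1027/21); the reflection is 2F − M = (743/21, -6508/21, 962/21).

(743/21, -6508/21, 962/21)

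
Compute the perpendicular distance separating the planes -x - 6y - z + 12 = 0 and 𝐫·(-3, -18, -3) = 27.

Divide the second equation by 3 to match normals: -x - 6y - z = 9.
Both planes have normal n = (-1, -6, -1), |n| = √38. Any point on the first plane is at distance |9 − (-12)|/|n| = 21/√38 from the second.

21/√38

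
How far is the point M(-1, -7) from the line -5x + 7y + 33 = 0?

d = |(-5)·(-1) + 7·(-7) − (-33)| / √(25 + 49) = |-11|/√74 = 11/√74.

11/√74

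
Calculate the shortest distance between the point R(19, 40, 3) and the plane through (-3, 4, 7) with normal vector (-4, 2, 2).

2√6

The plane has equation n·(r − (-3, 4, 7)) = 0, i.e. n·r = 34.
Then n·(19, 40, 3) - 34 = -24.
|n| = √(16 + 4 + 4) = 2√6, so the distance is |-24|/(2√6) = 2√6.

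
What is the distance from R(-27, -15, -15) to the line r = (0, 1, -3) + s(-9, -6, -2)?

2√10

Direction vector d = (-9, -6, -2).
AP = (-27, -16, -12), and AP × d = (-40, 54, 18).
|AP × d|² = 4840 and |d|² = 121, so the distance is √(4840/121) = √40 = 2√10.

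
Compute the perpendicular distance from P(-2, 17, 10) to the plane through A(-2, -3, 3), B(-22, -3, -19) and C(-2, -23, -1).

AB = (-20, 0, -22) and AC = (0, -20, -4), so a normal is n = AB × AC = (-440, -80, 400).
d = |(-440)·(-2) + (-80)·17 + 400·10 − 2320| / √(193600 + 6400 + 160000) = |1200| / 600 = 2.

2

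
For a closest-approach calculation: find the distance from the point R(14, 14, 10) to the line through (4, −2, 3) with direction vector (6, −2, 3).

2√89

Direction vector d = (6, −2, 3).
AP = (10, 16, 7), and AP × d = (62, 12, −116).
|AP × d|² = 17444 and |d|² = 49, so the distance is √(17444/49) = √356 = 2√89.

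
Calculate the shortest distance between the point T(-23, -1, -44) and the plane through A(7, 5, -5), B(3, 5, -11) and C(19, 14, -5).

AB = (-4, 0, -6) and AC = (12, 9, 0), so a normal is n = AB × AC = (54, -72, -36).
d = |54·(-23) + (-72)·(-1) + (-36)·(-44) − 198| / √(2916 + 5184 + 1296) = |216| / (18√29) = 12√29/29.

12√29/29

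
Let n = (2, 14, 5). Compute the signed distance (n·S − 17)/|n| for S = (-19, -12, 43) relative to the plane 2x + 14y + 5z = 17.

-8/15

n·S − 17 = -8.
|n| = 15, so the signed distance is -8/15.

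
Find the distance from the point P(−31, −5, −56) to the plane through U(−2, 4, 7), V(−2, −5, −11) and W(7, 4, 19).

UV = (0, −9, −18) and UW = (9, 0, 12), so a normal is n = UV × UW = (−108, −162, 81).
d = |(-108)·(-31) + (-162)·(-5) + 81·(-56) − 135| / √(11664 + 26244 + 6561) = |-513| / (27√61) = 19/√61.

19√61/61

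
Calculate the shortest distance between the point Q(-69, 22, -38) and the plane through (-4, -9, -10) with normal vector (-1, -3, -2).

The plane has equation n·(r − (-4, -9, -10)) = 0, i.e. n·r = 51.
n = (-1, -3, -2); n·P − 51 = 28; |n| = √14; distance = 28/√14 = 2√14.

2√14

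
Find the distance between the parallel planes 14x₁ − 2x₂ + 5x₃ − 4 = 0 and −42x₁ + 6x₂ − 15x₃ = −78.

22/15

Divide the second equation by -3 to match normals: 14x₁ − 2x₂ + 5x₃ = 26.
With common normal n = (14, −2, 5) (|n| = 15), the distance is |4 − 26|/|n| = 22/15.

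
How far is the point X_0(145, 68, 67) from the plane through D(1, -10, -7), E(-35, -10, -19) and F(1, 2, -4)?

6

DE = (-36, 0, -12) and DF = (0, 12, 3), so a normal is n = DE × DF = (144, 108, -432).
n = (144, 108, -432); n·P − 2088 = -2808; |n| = 468; distance = 2808/468 = 6.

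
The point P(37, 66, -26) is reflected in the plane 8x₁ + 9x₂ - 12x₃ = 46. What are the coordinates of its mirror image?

(-27, -6, 70)

n = (8, 9, -12), |n|² = 289, n·P − 46 = 1156, so t = 1156/289 = 4.
Foot F = P − 4·n = (5, 30, 22); the reflection is 2F − P = (-27, -6, 70).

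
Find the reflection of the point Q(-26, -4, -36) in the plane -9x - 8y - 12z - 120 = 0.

(10, 28, 12)

With n = (-9, -8, -12), the signed offset is (n·Q − 120)/|n|² = 578/289 = 2.
Q' = Q − 2t·n = (-26, -4, -36) − 4·(-9, -8, -12) = (10, 28, 12).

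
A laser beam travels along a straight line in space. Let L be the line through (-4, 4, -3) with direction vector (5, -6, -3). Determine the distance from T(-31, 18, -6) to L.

4√19

Direction vector d = (5, -6, -3).
AP = (-27, 14, -3); AP·d = -210, |AP|² = 934, |d|² = 70.
distance² = |AP|² − (AP·d)²/|d|² = 934 − 44100/70 = 304, so the distance is 4√19.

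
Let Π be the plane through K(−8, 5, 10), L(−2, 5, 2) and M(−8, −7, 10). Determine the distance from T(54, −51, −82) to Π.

KL = (6, 0, −8) and KM = (0, −12, 0), so a normal is n = KL × KM = (−96, 0, −72).
n = (−96, 0, −72); n·P − 48 = 672; |n| = 120; distance = 672/120 = 28/5.

28/5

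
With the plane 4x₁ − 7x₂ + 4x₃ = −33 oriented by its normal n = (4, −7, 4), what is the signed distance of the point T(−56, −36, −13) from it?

1

n·T − (-33) = 9.
|n| = 9, so the signed distance is 9/9 = 1.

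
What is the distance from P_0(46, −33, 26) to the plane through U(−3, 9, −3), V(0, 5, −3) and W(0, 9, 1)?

17/√34

UV = (3, −4, 0) and UW = (3, 0, 4), so a normal is n = UV × UW = (−16, −12, 12).
Then n·(46, −33, 26) − (−96) = 68.
|n| = √(256 + 144 + 144) = 4√34, so the distance is |68|/(4√34) = 17/√34.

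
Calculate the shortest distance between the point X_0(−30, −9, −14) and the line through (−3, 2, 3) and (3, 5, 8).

A direction vector is d = (6, 3, 5).
AP = (−27, −11, −17); AP·d = -280, |AP|² = 1139, |d|² = 70.
distance² = |AP|² − (AP·d)²/|d|² = 1139 − 78400/70 = 19, so the distance is √19.

√19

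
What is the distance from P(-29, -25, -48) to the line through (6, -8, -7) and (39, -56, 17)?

9√34

A direction vector is d = (33, -48, 24).
AP = (-35, -17, -41), and AP × d = (-2376, -513, 2241).
|AP × d|² = 10930626 and |d|² = 3969, so the distance is √(10930626/3969) = √2754 = 9√34.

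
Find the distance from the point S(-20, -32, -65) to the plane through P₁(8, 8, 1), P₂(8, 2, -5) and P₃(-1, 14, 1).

√22

P₁P₂ = (0, -6, -6) and P₁P₃ = (-9, 6, 0), so a normal is n = P₁P₂ × P₁P₃ = (36, 54, -54).
n = (36, 54, -54); n·P − 666 = 396; |n| = 18√22; distance = 396/(18√22) = √22.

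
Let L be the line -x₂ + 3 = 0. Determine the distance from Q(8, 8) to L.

d = |0·8 + (-1)·8 − (-3)| / √(0 + 1) = |-5|/1 = 5.

5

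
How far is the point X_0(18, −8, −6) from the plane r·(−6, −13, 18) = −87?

Normal vector n = (−6, −13, 18), and n·(18, −8, −6) − (−87) = −25.
|n| = √(36 + 169 + 324) = 23, so the distance is |-25|/23 = 25/23.

25/23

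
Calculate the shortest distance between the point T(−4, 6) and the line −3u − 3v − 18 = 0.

4√2

d = |(-3)·(-4) + (-3)·6 − 18| / √(9 + 9) = |-24|/(3√2) = 4√2.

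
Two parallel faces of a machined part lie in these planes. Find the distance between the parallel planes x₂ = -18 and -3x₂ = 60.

2

Divide the second equation by -3 to match normals: x₂ = -20.
Both planes have normal n = (0, 1, 0), |n| = 1. Any point on the first plane is at distance |(-20) − (-18)|/|n| = 2/1 = 2 from the second.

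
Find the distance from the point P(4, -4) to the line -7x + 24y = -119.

1/5

d = |(-7)·4 + 24·(-4) − (-119)| / √(49 + 576) = |-5|/25 = 1/5.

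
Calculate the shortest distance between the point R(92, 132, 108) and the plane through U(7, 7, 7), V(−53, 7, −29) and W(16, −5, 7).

5

UV = (−60, 0, −36) and UW = (9, −12, 0), so a normal is n = UV × UW = (−432, −324, 720).
Then n·(92, 132, 108) − (−252) = −4500.
|n| = √(186624 + 104976 + 518400) = 900, so the distance is |-4500|/900 = 5.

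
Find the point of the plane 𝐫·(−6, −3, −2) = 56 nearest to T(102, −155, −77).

n = (−6, −3, −2), |n|² = 49, and n·T − 56 = -49.
t = -49/49 = -1, so the foot is T − t·n = (102, −155, −77) − (-1)·(−6, −3, −2) = (96, −158, −79).

(96, -158, -79)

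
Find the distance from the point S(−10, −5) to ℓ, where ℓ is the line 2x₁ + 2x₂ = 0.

15√2/2

The normal to the line is n = (2, 2) with |n| = 2√2.
|n·S − 0| = |-30 − 0| = 30, so the distance is 30/(2√2) = 15√2/2.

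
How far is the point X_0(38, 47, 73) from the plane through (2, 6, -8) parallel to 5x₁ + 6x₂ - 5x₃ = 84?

21/√86

Parallel planes share the normal n = (5, 6, -5); since (2, 6, -8) lies on the plane, its equation is 5x₁ + 6x₂ - 5x₃ = 86.
Then n·(38, 47, 73) - 86 = 21.
|n| = √(25 + 36 + 25) = √86, so the distance is |21|/√86 = 21√86/86.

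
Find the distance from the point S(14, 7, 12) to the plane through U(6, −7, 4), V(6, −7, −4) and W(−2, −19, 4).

4/√13

UV = (0, 0, −8) and UW = (−8, −12, 0), so a normal is n = UV × UW = (−96, 64, 0).
d = |(-96)·14 + 64·7 − (-1024)| / √(9216 + 4096 + 0) = |128| / (32√13) = 4/√13.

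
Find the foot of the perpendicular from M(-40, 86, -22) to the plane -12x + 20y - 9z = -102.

(8, 6, 14)

n = (-12, 20, -9), |n|² = 625, and n·M − (-102) = 2500.
t = 2500/625 = 4, so the foot is M − t·n = (-40, 86, -22) − 4·(-12, 20, -9) = (8, 6, 14).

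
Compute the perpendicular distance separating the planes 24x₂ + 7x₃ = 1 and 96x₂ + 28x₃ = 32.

Divide the second equation by 4 to match normals: 24x₂ + 7x₃ = 8.
With common normal n = (0, 24, 7) (|n| = 25), the distance is |1 − 8|/|n| = 7/25.

7/25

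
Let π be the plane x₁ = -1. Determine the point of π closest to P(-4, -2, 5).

n = (1, 0, 0), |n|² = 1, and n·P − (-1) = -3.
t = -3/1 = -3, so the foot is P − t·n = (-4, -2, 5) − (-3)·(1, 0, 0) = (-1, -2, 5).

(-1, -2, 5)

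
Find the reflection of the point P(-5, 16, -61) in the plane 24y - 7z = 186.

(-5, -32, -47)

With n = (0, 24, -7), the signed offset is (n·P − 186)/|n|² = 625/625 = 1.
P' = P − 2t·n = (-5, 16, -61) − 2·(0, 24, -7) = (-5, -32, -47).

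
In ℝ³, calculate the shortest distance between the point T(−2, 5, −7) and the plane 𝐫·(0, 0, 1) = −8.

d = |1·(-7) − (-8)| / √(0 + 0 + 1) = |1| / 1 = 1.

1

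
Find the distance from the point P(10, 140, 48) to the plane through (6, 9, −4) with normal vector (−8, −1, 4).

5

The plane has equation n·(r − (6, 9, −4)) = 0, i.e. n·r = -73.
d = |(-8)·10 + (-1)·140 + 4·48 − (-73)| / √(64 + 1 + 16) = |45| / 9 = 5.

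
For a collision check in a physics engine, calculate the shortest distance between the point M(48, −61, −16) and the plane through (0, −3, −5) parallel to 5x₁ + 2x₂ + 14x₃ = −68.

Parallel planes share the normal n = (5, 2, 14); since (0, −3, −5) lies on the plane, its equation is 5x₁ + 2x₂ + 14x₃ = -76.
d = |5·48 + 2·(-61) + 14·(-16) − (-76)| / √(25 + 4 + 196) = |-30| / 15 = 2.

2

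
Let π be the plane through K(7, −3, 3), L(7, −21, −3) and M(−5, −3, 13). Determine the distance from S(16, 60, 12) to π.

KL = (0, −18, −6) and KM = (−12, 0, 10), so a normal is n = KL × KM = (−180, 72, −216).
Then n·(16, 60, 12) − (−2124) = 972.
|n| = √(32400 + 5184 + 46656) = 36√65, so the distance is |972|/(36√65) = 27/√65.

27/√65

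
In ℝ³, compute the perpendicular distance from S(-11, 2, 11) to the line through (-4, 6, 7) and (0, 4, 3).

3√5

A direction vector is d = (4, -2, -4).
AP = (-7, -4, 4), and AP × d = (24, -12, 30).
|AP × d|² = 1620 and |d|² = 36, so the distance is √(1620/36) = √45 = 3√5.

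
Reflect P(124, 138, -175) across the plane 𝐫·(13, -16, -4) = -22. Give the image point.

(816/7, 1030/7, -1209/7)

With n = (13, -16, -4), the signed offset is (n·P − (-22))/|n|² = 126/441 = 2/7.
P' = P − 2t·n = (124, 138, -175) − (4/7)·(13, -16, -4) = (816/7, 1030/7, -1209/7).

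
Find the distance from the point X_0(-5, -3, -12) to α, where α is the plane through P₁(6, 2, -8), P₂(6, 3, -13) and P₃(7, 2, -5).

4√35/35

P₁P₂ = (0, 1, -5) and P₁P₃ = (1, 0, 3), so a normal is n = P₁P₂ × P₁P₃ = (3, -5, -1).
n = (3, -5, -1); n·P − 16 = -4; |n| = √35; distance = 4/√35.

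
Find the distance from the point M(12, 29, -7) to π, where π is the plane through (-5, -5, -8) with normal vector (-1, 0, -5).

11√26/13

The plane has equation n·(r − (-5, -5, -8)) = 0, i.e. n·r = 45.
Then n·(12, 29, -7) - 45 = -22.
|n| = √(1 + 0 + 25) = √26, so the distance is |-22|/√26 = 11√26/13.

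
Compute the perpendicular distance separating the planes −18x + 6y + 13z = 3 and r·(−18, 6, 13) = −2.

With common normal n = (−18, 6, 13) (|n| = 23), the distance is |3 − (-2)|/|n| = 5/23.

5/23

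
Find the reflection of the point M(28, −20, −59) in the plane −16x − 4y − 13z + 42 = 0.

n = (−16, −4, −13), |n|² = 441, n·M − (-42) = 441, so t = 441/441 = 1.
Foot F = M − 1·n = (44, −16, −46); the reflection is 2F − M = (60, −12, −33).

(60, -12, -33)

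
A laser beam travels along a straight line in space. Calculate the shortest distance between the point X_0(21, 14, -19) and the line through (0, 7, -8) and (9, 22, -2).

3√51

A direction vector is d = (9, 15, 6).
AP = (21, 7, -11), and AP × d = (207, -225, 252).
|AP × d|² = 156978 and |d|² = 342, so the distance is √(156978/342) = √459 = 3√51.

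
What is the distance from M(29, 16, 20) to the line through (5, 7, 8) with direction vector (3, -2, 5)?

3√51

Direction vector d = (3, -2, 5).
AP = (24, 9, 12), and AP × d = (69, -84, -75).
|AP × d|² = 17442 and |d|² = 38, so the distance is √(17442/38) = √459 = 3√51.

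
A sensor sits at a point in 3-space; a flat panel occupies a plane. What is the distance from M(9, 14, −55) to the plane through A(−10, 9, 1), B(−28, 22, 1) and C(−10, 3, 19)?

AB = (−18, 13, 0) and AC = (0, −6, 18), so a normal is n = AB × AC = (234, 324, 108).
Then n·(9, 14, −55) − 684 = 18.
|n| = √(54756 + 104976 + 11664) = 414, so the distance is |18|/414 = 1/23.

1/23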